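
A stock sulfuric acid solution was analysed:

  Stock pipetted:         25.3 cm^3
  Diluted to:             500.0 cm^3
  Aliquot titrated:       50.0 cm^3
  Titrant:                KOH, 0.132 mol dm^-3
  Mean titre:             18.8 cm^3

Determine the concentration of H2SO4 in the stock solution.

H2SO4 + 2 KOH → K2SO4 + 2 H2O
n(KOH) = 0.0188 × 0.132 = 2.48 × 10^-3 mol
From the 1:2 ratio, n(H2SO4) in the aliquot = 1/2 × 2.48 × 10^-3 = 1.24 × 10^-3 mol
[H2SO4]_dilute = 1.24 × 10^-3 / 0.0500 = 0.0248 mol/L
Dilution factor = 500.0 / 25.3 = 19.76
[H2SO4]_stock = 0.0248 × 19.76 = 0.490 mol/L

0.490 mol/L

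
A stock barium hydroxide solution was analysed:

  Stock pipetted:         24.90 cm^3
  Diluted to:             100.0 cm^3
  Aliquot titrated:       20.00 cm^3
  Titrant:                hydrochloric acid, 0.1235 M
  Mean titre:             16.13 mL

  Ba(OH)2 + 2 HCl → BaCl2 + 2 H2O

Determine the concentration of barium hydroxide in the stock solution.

n(HCl) = 0.01613 × 0.1235 = 1.992 × 10^-3 mol
From the 1:2 ratio, n(Ba(OH)2) in the aliquot = 1/2 × 1.992 × 10^-3 = 9.960 × 10^-4 mol
[Ba(OH)2]_dilute = 9.960 × 10^-4 / 0.02000 = 0.04980 mol/L
Dilution factor = 100.0 / 24.90 = 4.016
[Ba(OH)2]_stock = 0.04980 × 4.016 = 0.2000 mol/L

0.2000 M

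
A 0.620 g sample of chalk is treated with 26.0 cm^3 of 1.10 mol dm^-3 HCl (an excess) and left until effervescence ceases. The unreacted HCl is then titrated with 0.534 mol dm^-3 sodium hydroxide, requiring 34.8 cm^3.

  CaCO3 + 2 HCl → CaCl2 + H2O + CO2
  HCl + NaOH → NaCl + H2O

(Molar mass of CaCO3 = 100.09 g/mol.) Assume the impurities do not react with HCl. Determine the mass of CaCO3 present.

0.501 g

n(HCl) added = 0.0260 × 1.10 = 0.0286 mol
n(NaOH) used in back-titration = 0.0348 × 0.534 = 0.0186 mol
n(HCl) left over = 0.0186 mol (1:1 ratio)
n(HCl) consumed by analyte = 0.0286 − 0.0186 = 0.0100 mol
From the 1:2 ratio, n(CaCO3) = 1/2 × 0.0100 = 5.01 × 10^-3 mol
mass of CaCO3 = 5.01 × 10^-3 × 100.09 = 0.501 g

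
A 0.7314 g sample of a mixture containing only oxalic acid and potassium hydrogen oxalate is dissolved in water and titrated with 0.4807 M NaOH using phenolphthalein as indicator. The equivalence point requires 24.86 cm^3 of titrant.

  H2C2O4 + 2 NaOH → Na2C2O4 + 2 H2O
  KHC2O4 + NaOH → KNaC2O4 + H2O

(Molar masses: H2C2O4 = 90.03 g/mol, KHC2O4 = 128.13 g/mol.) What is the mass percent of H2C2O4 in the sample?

59.22 %

n(NaOH) = 0.02486 × 0.4807 = 0.01195 mol
Let x = n(H2C2O4), y = n(KHC2O4).
Titrant: 2x + 1y = 0.01195;  mass: 90.03x + 128.13y = 0.7314
Solving, x = 4.811 × 10^-3 mol, y = 2.328 × 10^-3 mol
mass of H2C2O4 = 4.811 × 10^-3 × 90.03 = 0.4332 g
% H2C2O4 = 0.4332 / 0.7314 × 100 = 59.22 %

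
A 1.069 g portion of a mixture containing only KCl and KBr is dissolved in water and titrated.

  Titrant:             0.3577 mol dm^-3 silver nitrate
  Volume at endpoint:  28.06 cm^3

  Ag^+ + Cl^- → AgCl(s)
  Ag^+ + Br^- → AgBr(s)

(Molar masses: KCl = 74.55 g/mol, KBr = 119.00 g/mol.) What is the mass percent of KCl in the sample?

19.68 %

n(AgNO3) = 0.02806 × 0.3577 = 0.01004 mol
Let x = n(KCl), y = n(KBr).
Titrant: 1x + 1y = 0.01004;  mass: 74.55x + 119.00y = 1.069
Solving, x = 2.821 × 10^-3 mol, y = 7.216 × 10^-3 mol
mass of KCl = 2.821 × 10^-3 × 74.55 = 0.2103 g
% KCl = 0.2103 / 1.069 × 100 = 19.68 %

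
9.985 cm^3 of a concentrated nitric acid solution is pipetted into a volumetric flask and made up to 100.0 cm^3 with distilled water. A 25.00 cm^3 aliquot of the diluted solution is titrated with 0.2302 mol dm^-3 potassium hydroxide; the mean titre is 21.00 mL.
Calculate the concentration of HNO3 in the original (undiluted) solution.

HNO3 + KOH → KNO3 + H2O
n(KOH) = 0.02100 × 0.2302 = 4.834 × 10^-3 mol
n(HNO3) in the aliquot = 4.834 × 10^-3 mol (1:1 ratio)
[HNO3]_dilute = 4.834 × 10^-3 / 0.02500 = 0.1934 mol/L
Dilution factor = 100.0 / 9.985 = 10.02
[HNO3]_stock = 0.1934 × 10.02 = 1.937 mol/L

1.937 mol/L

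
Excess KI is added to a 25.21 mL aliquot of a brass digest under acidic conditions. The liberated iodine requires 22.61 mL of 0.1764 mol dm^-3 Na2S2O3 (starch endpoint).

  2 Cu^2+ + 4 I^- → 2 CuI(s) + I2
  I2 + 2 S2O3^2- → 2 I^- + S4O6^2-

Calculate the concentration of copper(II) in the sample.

0.1582 mol/L

n(S2O3^2-) = 0.02261 × 0.1764 = 3.988 × 10^-3 mol
n(I2) = n(S2O3^2-)/2 = 1.994 × 10^-3 mol
From the 2:1 ratio, n(Cu2+) in the aliquot = 2/1 × 1.994 × 10^-3 = 3.988 × 10^-3 mol
[Cu2+] = 3.988 × 10^-3 / 0.02521 = 0.1582 mol/L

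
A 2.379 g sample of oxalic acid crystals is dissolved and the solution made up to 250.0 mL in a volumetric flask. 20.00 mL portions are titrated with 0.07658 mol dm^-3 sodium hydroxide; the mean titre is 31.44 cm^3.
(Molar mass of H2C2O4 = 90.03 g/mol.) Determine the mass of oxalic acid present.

H2C2O4 + 2 NaOH → Na2C2O4 + 2 H2O
n(NaOH) per titration = 0.03144 × 0.07658 = 2.408 × 10^-3 mol
From the 1:2 ratio, n(H2C2O4) in each aliquot = 1/2 × 2.408 × 10^-3 = 1.204 × 10^-3 mol
n(H2C2O4) in the whole flask = 1.204 × 10^-3 × 250.0/20.00 = 0.01505 mol
mass of H2C2O4 = 0.01505 × 90.03 = 1.355 g

1.355 g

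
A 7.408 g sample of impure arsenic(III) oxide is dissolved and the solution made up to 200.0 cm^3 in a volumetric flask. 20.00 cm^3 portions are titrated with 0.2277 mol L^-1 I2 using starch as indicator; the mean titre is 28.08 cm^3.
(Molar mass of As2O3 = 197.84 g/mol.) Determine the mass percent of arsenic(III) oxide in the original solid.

85.38 %

As2O3 + 2 I2 + 2 H2O → As2O5 + 4 HI
n(I2) per titration = 0.02808 × 0.2277 = 6.394 × 10^-3 mol
From the 1:2 ratio, n(As2O3) in each aliquot = 1/2 × 6.394 × 10^-3 = 3.197 × 10^-3 mol
n(As2O3) in the whole flask = 3.197 × 10^-3 × 200.0/20.00 = 0.03197 mol
mass of As2O3 = 0.03197 × 197.84 = 6.325 g
% As2O3 = 6.325 / 7.408 × 100 = 85.38 %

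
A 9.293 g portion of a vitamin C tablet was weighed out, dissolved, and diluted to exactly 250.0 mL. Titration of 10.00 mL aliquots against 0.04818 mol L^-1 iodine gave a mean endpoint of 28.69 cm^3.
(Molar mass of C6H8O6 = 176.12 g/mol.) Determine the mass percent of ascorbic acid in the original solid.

65.49 %

C6H8O6 + I2 → C6H6O6 + 2 HI
n(I2) per titration = 0.02869 × 0.04818 = 1.382 × 10^-3 mol
n(C6H8O6) in each aliquot = 1.382 × 10^-3 mol (1:1 ratio)
n(C6H8O6) in the whole flask = 1.382 × 10^-3 × 250.0/10.00 = 0.03456 mol
mass of C6H8O6 = 0.03456 × 176.12 = 6.086 g
% C6H8O6 = 6.086 / 9.293 × 100 = 65.49 %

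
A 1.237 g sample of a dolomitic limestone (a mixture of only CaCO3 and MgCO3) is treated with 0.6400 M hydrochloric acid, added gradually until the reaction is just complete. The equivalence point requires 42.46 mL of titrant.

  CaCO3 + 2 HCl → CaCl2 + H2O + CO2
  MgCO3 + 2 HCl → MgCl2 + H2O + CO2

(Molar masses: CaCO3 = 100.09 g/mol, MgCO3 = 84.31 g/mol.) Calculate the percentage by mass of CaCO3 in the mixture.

46.90 %

n(HCl) = 0.04246 × 0.6400 = 0.02717 mol
Let x = n(CaCO3), y = n(MgCO3).
Titrant: 2x + 2y = 0.02717;  mass: 100.09x + 84.31y = 1.237
Solving, x = 5.796 × 10^-3 mol, y = 7.791 × 10^-3 mol
mass of CaCO3 = 5.796 × 10^-3 × 100.09 = 0.5801 g
% CaCO3 = 0.5801 / 1.237 × 100 = 46.90 %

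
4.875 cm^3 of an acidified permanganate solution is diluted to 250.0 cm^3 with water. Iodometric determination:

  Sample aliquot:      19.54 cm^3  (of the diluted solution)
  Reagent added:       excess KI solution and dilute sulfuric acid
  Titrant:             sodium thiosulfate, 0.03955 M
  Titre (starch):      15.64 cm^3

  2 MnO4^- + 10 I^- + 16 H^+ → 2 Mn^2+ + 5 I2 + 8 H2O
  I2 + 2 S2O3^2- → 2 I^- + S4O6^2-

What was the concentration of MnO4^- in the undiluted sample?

n(S2O3^2-) = 0.01564 × 0.03955 = 6.186 × 10^-4 mol
n(I2) = n(S2O3^2-)/2 = 3.093 × 10^-4 mol
From the 2:5 ratio, n(MnO4^-) in the aliquot = 2/5 × 3.093 × 10^-4 = 1.237 × 10^-4 mol
[MnO4^-]_dilute = 1.237 × 10^-4 / 0.01954 = 0.006331 mol/L
[MnO4^-]_original = 0.006331 × 250.0/4.875 = 0.3247 mol/L

0.3247 M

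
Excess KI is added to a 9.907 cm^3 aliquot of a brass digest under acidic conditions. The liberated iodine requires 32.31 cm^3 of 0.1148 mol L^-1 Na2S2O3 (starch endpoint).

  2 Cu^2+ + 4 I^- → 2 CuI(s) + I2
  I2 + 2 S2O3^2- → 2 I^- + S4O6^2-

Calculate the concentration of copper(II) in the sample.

n(S2O3^2-) = 0.03231 × 0.1148 = 3.709 × 10^-3 mol
n(I2) = n(S2O3^2-)/2 = 1.855 × 10^-3 mol
From the 2:1 ratio, n(Cu2+) in the aliquot = 2/1 × 1.855 × 10^-3 = 3.709 × 10^-3 mol
[Cu2+] = 3.709 × 10^-3 / 0.009907 = 0.3744 mol/L

0.3744 mol/L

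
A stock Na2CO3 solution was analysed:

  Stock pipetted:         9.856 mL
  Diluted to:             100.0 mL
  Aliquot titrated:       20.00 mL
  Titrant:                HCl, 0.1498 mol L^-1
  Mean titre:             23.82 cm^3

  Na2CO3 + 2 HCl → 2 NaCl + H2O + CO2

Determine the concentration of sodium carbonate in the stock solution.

n(HCl) = 0.02382 × 0.1498 = 3.568 × 10^-3 mol
From the 1:2 ratio, n(Na2CO3) in the aliquot = 1/2 × 3.568 × 10^-3 = 1.784 × 10^-3 mol
[Na2CO3]_dilute = 1.784 × 10^-3 / 0.02000 = 0.08921 mol/L
Dilution factor = 100.0 / 9.856 = 10.15
[Na2CO3]_stock = 0.08921 × 10.15 = 0.9051 mol/L

0.9051 mol/L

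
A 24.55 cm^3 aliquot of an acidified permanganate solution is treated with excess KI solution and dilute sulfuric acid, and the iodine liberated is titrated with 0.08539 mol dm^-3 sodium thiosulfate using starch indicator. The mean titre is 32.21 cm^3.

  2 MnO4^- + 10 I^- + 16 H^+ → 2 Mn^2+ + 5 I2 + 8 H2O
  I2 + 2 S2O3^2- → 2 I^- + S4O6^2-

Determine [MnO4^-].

0.02241 mol/L

n(S2O3^2-) = 0.03221 × 0.08539 = 2.750 × 10^-3 mol
n(I2) = n(S2O3^2-)/2 = 1.375 × 10^-3 mol
From the 2:5 ratio, n(MnO4^-) in the aliquot = 2/5 × 1.375 × 10^-3 = 5.501 × 10^-4 mol
[MnO4^-] = 5.501 × 10^-4 / 0.02455 = 0.02241 mol/L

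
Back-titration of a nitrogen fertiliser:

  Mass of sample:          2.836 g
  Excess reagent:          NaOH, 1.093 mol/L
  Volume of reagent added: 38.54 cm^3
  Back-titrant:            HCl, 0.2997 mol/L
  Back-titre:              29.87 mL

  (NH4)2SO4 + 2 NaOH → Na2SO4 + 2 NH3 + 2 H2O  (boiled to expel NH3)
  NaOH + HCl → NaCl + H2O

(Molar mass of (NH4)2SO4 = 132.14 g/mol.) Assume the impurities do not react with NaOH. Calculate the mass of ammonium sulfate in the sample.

n(NaOH) added = 0.03854 × 1.093 = 0.04212 mol
n(HCl) used in back-titration = 0.02987 × 0.2997 = 8.952 × 10^-3 mol
n(NaOH) left over = 8.952 × 10^-3 mol (1:1 ratio)
n(NaOH) consumed by analyte = 0.04212 − 8.952 × 10^-3 = 0.03317 mol
From the 1:2 ratio, n((NH4)2SO4) = 1/2 × 0.03317 = 0.01659 mol
mass of (NH4)2SO4 = 0.01659 × 132.14 = 2.192 g

2.192 g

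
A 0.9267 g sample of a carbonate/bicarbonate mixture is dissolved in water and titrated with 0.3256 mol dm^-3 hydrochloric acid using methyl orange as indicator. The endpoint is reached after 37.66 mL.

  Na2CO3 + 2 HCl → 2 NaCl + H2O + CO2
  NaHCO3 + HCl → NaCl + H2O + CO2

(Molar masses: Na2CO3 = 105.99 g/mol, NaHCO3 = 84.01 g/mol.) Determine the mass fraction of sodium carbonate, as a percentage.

n(HCl) = 0.03766 × 0.3256 = 0.01226 mol
Let x = n(Na2CO3), y = n(NaHCO3).
Titrant: 2x + 1y = 0.01226;  mass: 105.99x + 84.01y = 0.9267
Solving, x = 1.668 × 10^-3 mol, y = 8.927 × 10^-3 mol
mass of Na2CO3 = 1.668 × 10^-3 × 105.99 = 0.1767 g
% Na2CO3 = 0.1767 / 0.9267 × 100 = 19.07 %

19.07 %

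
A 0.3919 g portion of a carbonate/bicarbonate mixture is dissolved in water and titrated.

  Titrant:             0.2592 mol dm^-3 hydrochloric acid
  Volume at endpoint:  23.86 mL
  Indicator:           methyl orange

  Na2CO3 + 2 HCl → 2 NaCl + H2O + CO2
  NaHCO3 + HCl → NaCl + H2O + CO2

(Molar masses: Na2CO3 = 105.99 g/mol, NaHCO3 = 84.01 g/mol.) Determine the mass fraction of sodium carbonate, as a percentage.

55.66 %

n(HCl) = 0.02386 × 0.2592 = 6.185 × 10^-3 mol
Let x = n(Na2CO3), y = n(NaHCO3).
Titrant: 2x + 1y = 6.185 × 10^-3;  mass: 105.99x + 84.01y = 0.3919
Solving, x = 2.058 × 10^-3 mol, y = 2.068 × 10^-3 mol
mass of Na2CO3 = 2.058 × 10^-3 × 105.99 = 0.2181 g
% Na2CO3 = 0.2181 / 0.3919 × 100 = 55.66 %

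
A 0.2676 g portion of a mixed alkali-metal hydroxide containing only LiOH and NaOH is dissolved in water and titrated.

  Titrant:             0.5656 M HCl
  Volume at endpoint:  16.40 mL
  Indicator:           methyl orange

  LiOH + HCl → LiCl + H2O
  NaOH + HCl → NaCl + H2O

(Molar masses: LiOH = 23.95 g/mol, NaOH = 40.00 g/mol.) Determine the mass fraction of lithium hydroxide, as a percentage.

57.68 %

n(HCl) = 0.01640 × 0.5656 = 9.276 × 10^-3 mol
Let x = n(LiOH), y = n(NaOH).
Titrant: 1x + 1y = 9.276 × 10^-3;  mass: 23.95x + 40.00y = 0.2676
Solving, x = 6.444 × 10^-3 mol, y = 2.831 × 10^-3 mol
mass of LiOH = 6.444 × 10^-3 × 23.95 = 0.1543 g
% LiOH = 0.1543 / 0.2676 × 100 = 57.68 %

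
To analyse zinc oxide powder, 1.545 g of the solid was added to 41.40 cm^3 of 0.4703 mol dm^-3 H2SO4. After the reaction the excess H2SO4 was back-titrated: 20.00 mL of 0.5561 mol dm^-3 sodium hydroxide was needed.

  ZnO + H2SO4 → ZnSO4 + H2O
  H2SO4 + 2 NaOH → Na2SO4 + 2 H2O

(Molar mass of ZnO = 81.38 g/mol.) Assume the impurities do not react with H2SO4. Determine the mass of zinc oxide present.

1.132 g

n(H2SO4) added = 0.04140 × 0.4703 = 0.01947 mol
n(NaOH) used in back-titration = 0.02000 × 0.5561 = 0.01112 mol
From the 1:2 ratio, n(H2SO4) left over = 1/2 × 0.01112 = 5.561 × 10^-3 mol
n(H2SO4) consumed by analyte = 0.01947 − 5.561 × 10^-3 = 0.01391 mol
n(ZnO) = 0.01391 mol (1:1 ratio)
mass of ZnO = 0.01391 × 81.38 = 1.132 g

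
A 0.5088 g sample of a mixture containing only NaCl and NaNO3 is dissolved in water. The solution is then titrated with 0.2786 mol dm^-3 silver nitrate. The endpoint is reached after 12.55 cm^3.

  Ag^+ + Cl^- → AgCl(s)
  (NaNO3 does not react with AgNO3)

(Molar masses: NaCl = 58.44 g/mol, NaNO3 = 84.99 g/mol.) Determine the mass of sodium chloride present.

n(AgNO3) = 0.01255 × 0.2786 = 3.496 × 10^-3 mol
Let x = n(NaCl), y = n(NaNO3).
Titrant: 1x = 3.496 × 10^-3;  mass: 58.44x + 84.99y = 0.5088
Solving, x = 3.496 × 10^-3 mol, y = 3.582 × 10^-3 mol
mass of NaCl = 3.496 × 10^-3 × 58.44 = 0.2043 g

0.2043 g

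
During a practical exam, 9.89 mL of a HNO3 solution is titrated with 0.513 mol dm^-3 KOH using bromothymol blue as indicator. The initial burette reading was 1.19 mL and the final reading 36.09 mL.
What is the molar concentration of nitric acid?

HNO3 + KOH → KNO3 + H2O
n(KOH) = 0.0349 L × 0.513 mol/L = 0.0179 mol
n(HNO3) = 0.0179 mol (1:1 mole ratio)
[HNO3] = 0.0179 mol / 0.00989 L = 1.81 mol/L

1.81 mol/L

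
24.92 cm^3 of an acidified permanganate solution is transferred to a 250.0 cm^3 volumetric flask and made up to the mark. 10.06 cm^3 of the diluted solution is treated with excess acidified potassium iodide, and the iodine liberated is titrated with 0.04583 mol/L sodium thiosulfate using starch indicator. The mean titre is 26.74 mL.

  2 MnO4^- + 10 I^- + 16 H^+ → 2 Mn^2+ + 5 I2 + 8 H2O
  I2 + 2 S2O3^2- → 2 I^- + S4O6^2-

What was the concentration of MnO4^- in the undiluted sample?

0.2444 mol/L

n(S2O3^2-) = 0.02674 × 0.04583 = 1.225 × 10^-3 mol
n(I2) = n(S2O3^2-)/2 = 6.127 × 10^-4 mol
From the 2:5 ratio, n(MnO4^-) in the aliquot = 2/5 × 6.127 × 10^-4 = 2.451 × 10^-4 mol
[MnO4^-]_dilute = 2.451 × 10^-4 / 0.01006 = 0.02436 mol/L
[MnO4^-]_original = 0.02436 × 250.0/24.92 = 0.2444 mol/L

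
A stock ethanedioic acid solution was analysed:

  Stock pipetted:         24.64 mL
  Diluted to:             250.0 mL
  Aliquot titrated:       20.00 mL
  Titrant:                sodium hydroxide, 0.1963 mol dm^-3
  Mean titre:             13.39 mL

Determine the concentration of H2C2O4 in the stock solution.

H2C2O4 + 2 NaOH → Na2C2O4 + 2 H2O
n(NaOH) = 0.01339 × 0.1963 = 2.628 × 10^-3 mol
From the 1:2 ratio, n(H2C2O4) in the aliquot = 1/2 × 2.628 × 10^-3 = 1.314 × 10^-3 mol
[H2C2O4]_dilute = 1.314 × 10^-3 / 0.02000 = 0.06571 mol/L
Dilution factor = 250.0 / 24.64 = 10.15
[H2C2O4]_stock = 0.06571 × 10.15 = 0.6667 mol/L

0.6667 mol/L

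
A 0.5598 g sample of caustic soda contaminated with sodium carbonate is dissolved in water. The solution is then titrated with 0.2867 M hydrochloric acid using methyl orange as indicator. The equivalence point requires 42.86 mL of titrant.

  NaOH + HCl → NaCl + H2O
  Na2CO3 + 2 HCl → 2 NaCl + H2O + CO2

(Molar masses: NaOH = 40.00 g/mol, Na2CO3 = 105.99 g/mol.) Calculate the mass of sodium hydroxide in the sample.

0.2813 g

n(HCl) = 0.04286 × 0.2867 = 0.01229 mol
Let x = n(NaOH), y = n(Na2CO3).
Titrant: 1x + 2y = 0.01229;  mass: 40.00x + 105.99y = 0.5598
Solving, x = 7.034 × 10^-3 mol, y = 2.627 × 10^-3 mol
mass of NaOH = 7.034 × 10^-3 × 40.00 = 0.2813 g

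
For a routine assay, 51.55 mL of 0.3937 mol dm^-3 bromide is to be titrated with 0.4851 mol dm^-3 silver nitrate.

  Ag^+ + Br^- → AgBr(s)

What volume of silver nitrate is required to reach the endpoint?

41.84 mL

n(Br-) = 0.05155 L × 0.3937 mol/L = 0.02030 mol
n(AgNO3) = 0.02030 mol (1:1 stoichiometry)
V(AgNO3) = 0.02030 mol / 0.4851 mol/L = 0.04184 L = 41.84 mL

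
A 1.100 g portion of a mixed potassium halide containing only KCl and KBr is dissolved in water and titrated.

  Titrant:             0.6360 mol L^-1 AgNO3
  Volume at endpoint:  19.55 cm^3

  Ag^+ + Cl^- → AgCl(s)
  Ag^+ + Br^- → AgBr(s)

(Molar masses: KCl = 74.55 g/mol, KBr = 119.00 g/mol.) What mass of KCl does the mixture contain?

n(AgNO3) = 0.01955 × 0.6360 = 0.01243 mol
Let x = n(KCl), y = n(KBr).
Titrant: 1x + 1y = 0.01243;  mass: 74.55x + 119.00y = 1.100
Solving, x = 8.540 × 10^-3 mol, y = 3.893 × 10^-3 mol
mass of KCl = 8.540 × 10^-3 × 74.55 = 0.6367 g

0.6367 g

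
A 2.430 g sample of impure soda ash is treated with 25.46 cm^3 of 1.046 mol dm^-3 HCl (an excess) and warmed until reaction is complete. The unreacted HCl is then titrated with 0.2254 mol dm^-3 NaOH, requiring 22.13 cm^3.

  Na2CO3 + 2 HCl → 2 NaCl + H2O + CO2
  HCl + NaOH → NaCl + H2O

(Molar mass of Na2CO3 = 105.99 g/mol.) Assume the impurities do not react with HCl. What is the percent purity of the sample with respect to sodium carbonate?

n(HCl) added = 0.02546 × 1.046 = 0.02663 mol
n(NaOH) used in back-titration = 0.02213 × 0.2254 = 4.988 × 10^-3 mol
n(HCl) left over = 4.988 × 10^-3 mol (1:1 ratio)
n(HCl) consumed by analyte = 0.02663 − 4.988 × 10^-3 = 0.02164 mol
From the 1:2 ratio, n(Na2CO3) = 1/2 × 0.02164 = 0.01082 mol
mass of Na2CO3 = 0.01082 × 105.99 = 1.147 g
% Na2CO3 = 1.147 / 2.430 × 100 = 47.20 %

47.20 %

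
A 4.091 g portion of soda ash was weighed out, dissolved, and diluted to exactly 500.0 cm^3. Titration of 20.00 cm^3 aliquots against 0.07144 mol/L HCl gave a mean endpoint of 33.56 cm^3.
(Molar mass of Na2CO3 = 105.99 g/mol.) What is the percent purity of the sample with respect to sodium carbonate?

Na2CO3 + 2 HCl → 2 NaCl + H2O + CO2
n(HCl) per titration = 0.03356 × 0.07144 = 2.398 × 10^-3 mol
From the 1:2 ratio, n(Na2CO3) in each aliquot = 1/2 × 2.398 × 10^-3 = 1.199 × 10^-3 mol
n(Na2CO3) in the whole flask = 1.199 × 10^-3 × 500.0/20.00 = 0.02997 mol
mass of Na2CO3 = 0.02997 × 105.99 = 3.176 g
% Na2CO3 = 3.176 / 4.091 × 100 = 77.64 %

77.64 %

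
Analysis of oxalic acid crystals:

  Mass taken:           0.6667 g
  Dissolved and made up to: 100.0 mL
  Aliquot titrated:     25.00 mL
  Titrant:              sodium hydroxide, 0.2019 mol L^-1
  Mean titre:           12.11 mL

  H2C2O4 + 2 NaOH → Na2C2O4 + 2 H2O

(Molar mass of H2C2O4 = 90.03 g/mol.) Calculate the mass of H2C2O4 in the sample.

n(NaOH) per titration = 0.01211 × 0.2019 = 2.445 × 10^-3 mol
From the 1:2 ratio, n(H2C2O4) in each aliquot = 1/2 × 2.445 × 10^-3 = 1.223 × 10^-3 mol
n(H2C2O4) in the whole flask = 1.223 × 10^-3 × 100.0/25.00 = 4.890 × 10^-3 mol
mass of H2C2O4 = 4.890 × 10^-3 × 90.03 = 0.4402 g

0.4402 g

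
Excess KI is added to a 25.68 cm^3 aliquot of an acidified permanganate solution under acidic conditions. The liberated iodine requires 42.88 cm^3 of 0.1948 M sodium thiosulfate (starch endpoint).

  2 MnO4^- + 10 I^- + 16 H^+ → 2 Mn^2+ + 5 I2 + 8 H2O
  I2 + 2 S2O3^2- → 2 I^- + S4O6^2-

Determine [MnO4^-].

0.06505 M

n(S2O3^2-) = 0.04288 × 0.1948 = 8.353 × 10^-3 mol
n(I2) = n(S2O3^2-)/2 = 4.177 × 10^-3 mol
From the 2:5 ratio, n(MnO4^-) in the aliquot = 2/5 × 4.177 × 10^-3 = 1.671 × 10^-3 mol
[MnO4^-] = 1.671 × 10^-3 / 0.02568 = 0.06505 mol/L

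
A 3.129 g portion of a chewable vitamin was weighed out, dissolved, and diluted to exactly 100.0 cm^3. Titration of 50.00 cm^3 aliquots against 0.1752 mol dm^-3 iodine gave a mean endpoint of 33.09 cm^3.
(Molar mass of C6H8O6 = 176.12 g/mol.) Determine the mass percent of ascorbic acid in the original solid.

65.26 %

C6H8O6 + I2 → C6H6O6 + 2 HI
n(I2) per titration = 0.03309 × 0.1752 = 5.797 × 10^-3 mol
n(C6H8O6) in each aliquot = 5.797 × 10^-3 mol (1:1 ratio)
n(C6H8O6) in the whole flask = 5.797 × 10^-3 × 100.0/50.00 = 0.01159 mol
mass of C6H8O6 = 0.01159 × 176.12 = 2.042 g
% C6H8O6 = 2.042 / 3.129 × 100 = 65.26 %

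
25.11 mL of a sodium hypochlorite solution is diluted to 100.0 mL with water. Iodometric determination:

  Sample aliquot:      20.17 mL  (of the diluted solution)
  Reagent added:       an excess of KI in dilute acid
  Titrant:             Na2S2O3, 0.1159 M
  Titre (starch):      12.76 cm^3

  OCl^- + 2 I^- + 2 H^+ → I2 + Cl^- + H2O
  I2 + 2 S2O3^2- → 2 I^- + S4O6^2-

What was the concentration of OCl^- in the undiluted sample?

0.1460 M

n(S2O3^2-) = 0.01276 × 0.1159 = 1.479 × 10^-3 mol
n(I2) = n(S2O3^2-)/2 = 7.394 × 10^-4 mol
n(OCl^-) in the aliquot = 7.394 × 10^-4 mol (1:1 ratio)
[OCl^-]_dilute = 7.394 × 10^-4 / 0.02017 = 0.03666 mol/L
[OCl^-]_original = 0.03666 × 100.0/25.11 = 0.1460 mol/L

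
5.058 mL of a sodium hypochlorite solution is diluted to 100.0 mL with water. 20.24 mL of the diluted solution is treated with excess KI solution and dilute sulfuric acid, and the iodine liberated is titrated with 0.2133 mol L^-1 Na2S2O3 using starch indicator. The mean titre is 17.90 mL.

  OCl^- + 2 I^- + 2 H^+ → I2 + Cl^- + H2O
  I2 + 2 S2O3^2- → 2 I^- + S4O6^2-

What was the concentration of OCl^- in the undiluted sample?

1.865 mol/L

n(S2O3^2-) = 0.01790 × 0.2133 = 3.818 × 10^-3 mol
n(I2) = n(S2O3^2-)/2 = 1.909 × 10^-3 mol
n(OCl^-) in the aliquot = 1.909 × 10^-3 mol (1:1 ratio)
[OCl^-]_dilute = 1.909 × 10^-3 / 0.02024 = 0.09432 mol/L
[OCl^-]_original = 0.09432 × 100.0/5.058 = 1.865 mol/L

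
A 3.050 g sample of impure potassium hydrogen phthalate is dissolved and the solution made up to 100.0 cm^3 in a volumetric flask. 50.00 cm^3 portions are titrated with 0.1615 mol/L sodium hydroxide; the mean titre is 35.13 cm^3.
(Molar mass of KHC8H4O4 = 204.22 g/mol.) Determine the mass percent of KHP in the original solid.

75.98 %

KHC8H4O4 + NaOH → KNaC8H4O4 + H2O
n(NaOH) per titration = 0.03513 × 0.1615 = 5.673 × 10^-3 mol
n(KHC8H4O4) in each aliquot = 5.673 × 10^-3 mol (1:1 ratio)
n(KHC8H4O4) in the whole flask = 5.673 × 10^-3 × 100.0/50.00 = 0.01135 mol
mass of KHC8H4O4 = 0.01135 × 204.22 = 2.317 g
% KHC8H4O4 = 2.317 / 3.050 × 100 = 75.98 %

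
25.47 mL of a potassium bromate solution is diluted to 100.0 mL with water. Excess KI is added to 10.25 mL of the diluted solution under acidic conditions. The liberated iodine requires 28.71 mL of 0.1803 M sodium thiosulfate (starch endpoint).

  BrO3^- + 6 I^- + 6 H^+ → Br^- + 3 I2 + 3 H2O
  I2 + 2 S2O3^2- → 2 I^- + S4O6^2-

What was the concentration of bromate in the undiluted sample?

0.3305 M

n(S2O3^2-) = 0.02871 × 0.1803 = 5.176 × 10^-3 mol
n(I2) = n(S2O3^2-)/2 = 2.588 × 10^-3 mol
From the 1:3 ratio, n(BrO3^-) in the aliquot = 1/3 × 2.588 × 10^-3 = 8.627 × 10^-4 mol
[BrO3^-]_dilute = 8.627 × 10^-4 / 0.01025 = 0.08417 mol/L
[BrO3^-]_original = 0.08417 × 100.0/25.47 = 0.3305 mol/L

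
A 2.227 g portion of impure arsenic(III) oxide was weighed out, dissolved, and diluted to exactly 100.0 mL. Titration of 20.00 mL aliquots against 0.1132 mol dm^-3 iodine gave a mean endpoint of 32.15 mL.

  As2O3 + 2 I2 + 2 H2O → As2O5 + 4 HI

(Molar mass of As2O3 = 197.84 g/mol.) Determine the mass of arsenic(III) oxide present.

1.800 g

n(I2) per titration = 0.03215 × 0.1132 = 3.639 × 10^-3 mol
From the 1:2 ratio, n(As2O3) in each aliquot = 1/2 × 3.639 × 10^-3 = 1.820 × 10^-3 mol
n(As2O3) in the whole flask = 1.820 × 10^-3 × 100.0/20.00 = 9.098 × 10^-3 mol
mass of As2O3 = 9.098 × 10^-3 × 197.84 = 1.800 g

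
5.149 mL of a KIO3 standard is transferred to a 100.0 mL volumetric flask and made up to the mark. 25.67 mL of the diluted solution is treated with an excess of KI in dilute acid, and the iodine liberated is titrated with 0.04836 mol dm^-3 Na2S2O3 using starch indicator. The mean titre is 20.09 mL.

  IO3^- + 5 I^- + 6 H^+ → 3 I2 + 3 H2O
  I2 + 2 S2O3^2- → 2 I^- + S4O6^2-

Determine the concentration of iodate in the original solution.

n(S2O3^2-) = 0.02009 × 0.04836 = 9.716 × 10^-4 mol
n(I2) = n(S2O3^2-)/2 = 4.858 × 10^-4 mol
From the 1:3 ratio, n(IO3^-) in the aliquot = 1/3 × 4.858 × 10^-4 = 1.619 × 10^-4 mol
[IO3^-]_dilute = 1.619 × 10^-4 / 0.02567 = 0.006308 mol/L
[IO3^-]_original = 0.006308 × 100.0/5.149 = 0.1225 mol/L

0.1225 mol/L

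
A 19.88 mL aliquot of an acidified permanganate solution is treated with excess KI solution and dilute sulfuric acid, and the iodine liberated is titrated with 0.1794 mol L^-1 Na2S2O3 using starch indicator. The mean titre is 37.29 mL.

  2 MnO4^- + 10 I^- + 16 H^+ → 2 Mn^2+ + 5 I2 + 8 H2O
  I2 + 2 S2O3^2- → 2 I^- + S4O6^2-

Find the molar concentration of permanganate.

n(S2O3^2-) = 0.03729 × 0.1794 = 6.690 × 10^-3 mol
n(I2) = n(S2O3^2-)/2 = 3.345 × 10^-3 mol
From the 2:5 ratio, n(MnO4^-) in the aliquot = 2/5 × 3.345 × 10^-3 = 1.338 × 10^-3 mol
[MnO4^-] = 1.338 × 10^-3 / 0.01988 = 0.06730 mol/L

0.06730 mol/L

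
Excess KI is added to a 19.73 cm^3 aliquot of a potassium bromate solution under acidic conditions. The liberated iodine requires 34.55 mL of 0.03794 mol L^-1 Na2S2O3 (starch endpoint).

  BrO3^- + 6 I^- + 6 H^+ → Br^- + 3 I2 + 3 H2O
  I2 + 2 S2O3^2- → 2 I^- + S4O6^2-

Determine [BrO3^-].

n(S2O3^2-) = 0.03455 × 0.03794 = 1.311 × 10^-3 mol
n(I2) = n(S2O3^2-)/2 = 6.554 × 10^-4 mol
From the 1:3 ratio, n(BrO3^-) in the aliquot = 1/3 × 6.554 × 10^-4 = 2.185 × 10^-4 mol
[BrO3^-] = 2.185 × 10^-4 / 0.01973 = 0.01107 mol/L

0.01107 mol/L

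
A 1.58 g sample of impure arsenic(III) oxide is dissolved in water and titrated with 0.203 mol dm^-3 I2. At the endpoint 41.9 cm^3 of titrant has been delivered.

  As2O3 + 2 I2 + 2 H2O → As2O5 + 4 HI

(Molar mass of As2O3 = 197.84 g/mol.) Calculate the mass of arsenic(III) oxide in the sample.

0.841 g

n(I2) = 0.0419 L × 0.203 mol/L = 8.51 × 10^-3 mol
From the 1:2 ratio, n(As2O3) = 1/2 × 8.51 × 10^-3 = 4.25 × 10^-3 mol
mass of As2O3 = 4.25 × 10^-3 × 197.84 g/mol = 0.841 g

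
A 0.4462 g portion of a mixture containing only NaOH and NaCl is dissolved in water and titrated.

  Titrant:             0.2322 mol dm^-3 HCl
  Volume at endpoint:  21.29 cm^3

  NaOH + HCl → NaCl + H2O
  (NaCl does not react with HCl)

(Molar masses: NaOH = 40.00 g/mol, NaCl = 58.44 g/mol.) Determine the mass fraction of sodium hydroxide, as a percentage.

44.32 %

n(HCl) = 0.02129 × 0.2322 = 4.944 × 10^-3 mol
Let x = n(NaOH), y = n(NaCl).
Titrant: 1x = 4.944 × 10^-3;  mass: 40.00x + 58.44y = 0.4462
Solving, x = 4.944 × 10^-3 mol, y = 4.252 × 10^-3 mol
mass of NaOH = 4.944 × 10^-3 × 40.00 = 0.1977 g
% NaOH = 0.1977 / 0.4462 × 100 = 44.32 %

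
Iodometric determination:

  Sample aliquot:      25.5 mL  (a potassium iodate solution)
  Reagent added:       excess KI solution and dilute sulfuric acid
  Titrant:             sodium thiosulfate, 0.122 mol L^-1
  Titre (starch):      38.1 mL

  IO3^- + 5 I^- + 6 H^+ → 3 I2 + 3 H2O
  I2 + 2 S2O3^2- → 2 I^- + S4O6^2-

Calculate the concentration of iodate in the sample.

n(S2O3^2-) = 0.0381 × 0.122 = 4.65 × 10^-3 mol
n(I2) = n(S2O3^2-)/2 = 2.32 × 10^-3 mol
From the 1:3 ratio, n(IO3^-) in the aliquot = 1/3 × 2.32 × 10^-3 = 7.75 × 10^-4 mol
[IO3^-] = 7.75 × 10^-4 / 0.0255 = 0.0304 mol/L

0.0304 mol/L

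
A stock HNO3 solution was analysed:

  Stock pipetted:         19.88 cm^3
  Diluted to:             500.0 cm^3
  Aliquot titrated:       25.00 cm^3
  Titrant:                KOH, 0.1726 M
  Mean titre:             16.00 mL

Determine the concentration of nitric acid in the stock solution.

HNO3 + KOH → KNO3 + H2O
n(KOH) = 0.01600 × 0.1726 = 2.762 × 10^-3 mol
n(HNO3) in the aliquot = 2.762 × 10^-3 mol (1:1 ratio)
[HNO3]_dilute = 2.762 × 10^-3 / 0.02500 = 0.1105 mol/L
Dilution factor = 500.0 / 19.88 = 25.15
[HNO3]_stock = 0.1105 × 25.15 = 2.778 mol/L

2.778 M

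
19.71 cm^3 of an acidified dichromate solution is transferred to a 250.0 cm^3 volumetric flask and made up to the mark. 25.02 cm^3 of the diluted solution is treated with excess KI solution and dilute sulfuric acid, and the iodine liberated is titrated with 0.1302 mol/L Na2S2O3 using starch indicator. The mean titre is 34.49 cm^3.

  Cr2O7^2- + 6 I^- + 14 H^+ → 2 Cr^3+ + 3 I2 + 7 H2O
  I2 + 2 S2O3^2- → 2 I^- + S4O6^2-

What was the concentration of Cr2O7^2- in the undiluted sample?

n(S2O3^2-) = 0.03449 × 0.1302 = 4.491 × 10^-3 mol
n(I2) = n(S2O3^2-)/2 = 2.245 × 10^-3 mol
From the 1:3 ratio, n(Cr2O7^2-) in the aliquot = 1/3 × 2.245 × 10^-3 = 7.484 × 10^-4 mol
[Cr2O7^2-]_dilute = 7.484 × 10^-4 / 0.02502 = 0.02991 mol/L
[Cr2O7^2-]_original = 0.02991 × 250.0/19.71 = 0.3794 mol/L

0.3794 mol/L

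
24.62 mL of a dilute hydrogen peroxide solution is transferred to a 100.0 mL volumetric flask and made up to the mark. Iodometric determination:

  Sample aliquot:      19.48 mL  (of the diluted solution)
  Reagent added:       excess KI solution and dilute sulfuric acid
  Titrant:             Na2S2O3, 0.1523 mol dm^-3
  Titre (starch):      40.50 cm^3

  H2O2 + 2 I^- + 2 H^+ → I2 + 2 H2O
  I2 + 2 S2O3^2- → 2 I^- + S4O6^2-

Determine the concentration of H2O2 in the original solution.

n(S2O3^2-) = 0.04050 × 0.1523 = 6.168 × 10^-3 mol
n(I2) = n(S2O3^2-)/2 = 3.084 × 10^-3 mol
n(H2O2) in the aliquot = 3.084 × 10^-3 mol (1:1 ratio)
[H2O2]_dilute = 3.084 × 10^-3 / 0.01948 = 0.1583 mol/L
[H2O2]_original = 0.1583 × 100.0/24.62 = 0.6431 mol/L

0.6431 mol/L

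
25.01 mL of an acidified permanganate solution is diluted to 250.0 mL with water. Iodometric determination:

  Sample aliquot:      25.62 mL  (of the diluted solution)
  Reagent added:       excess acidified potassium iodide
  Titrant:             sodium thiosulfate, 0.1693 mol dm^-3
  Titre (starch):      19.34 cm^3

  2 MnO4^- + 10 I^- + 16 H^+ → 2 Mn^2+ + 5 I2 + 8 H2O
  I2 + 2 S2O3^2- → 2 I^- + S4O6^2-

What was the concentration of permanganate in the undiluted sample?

0.2555 mol/L

n(S2O3^2-) = 0.01934 × 0.1693 = 3.274 × 10^-3 mol
n(I2) = n(S2O3^2-)/2 = 1.637 × 10^-3 mol
From the 2:5 ratio, n(MnO4^-) in the aliquot = 2/5 × 1.637 × 10^-3 = 6.549 × 10^-4 mol
[MnO4^-]_dilute = 6.549 × 10^-4 / 0.02562 = 0.02556 mol/L
[MnO4^-]_original = 0.02556 × 250.0/25.01 = 0.2555 mol/L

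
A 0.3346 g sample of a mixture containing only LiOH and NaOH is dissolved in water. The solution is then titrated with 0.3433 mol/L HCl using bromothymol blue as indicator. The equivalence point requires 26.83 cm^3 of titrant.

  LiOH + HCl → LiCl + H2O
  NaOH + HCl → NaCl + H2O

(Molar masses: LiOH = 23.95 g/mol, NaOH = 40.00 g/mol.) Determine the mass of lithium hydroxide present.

n(HCl) = 0.02683 × 0.3433 = 9.211 × 10^-3 mol
Let x = n(LiOH), y = n(NaOH).
Titrant: 1x + 1y = 9.211 × 10^-3;  mass: 23.95x + 40.00y = 0.3346
Solving, x = 2.108 × 10^-3 mol, y = 7.103 × 10^-3 mol
mass of LiOH = 2.108 × 10^-3 × 23.95 = 0.05048 g

0.05048 g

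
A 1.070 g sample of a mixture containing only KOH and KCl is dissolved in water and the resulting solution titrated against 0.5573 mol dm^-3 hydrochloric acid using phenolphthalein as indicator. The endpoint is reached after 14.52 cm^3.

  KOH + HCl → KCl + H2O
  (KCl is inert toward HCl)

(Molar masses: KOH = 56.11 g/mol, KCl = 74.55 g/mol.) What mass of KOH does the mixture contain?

0.4540 g

n(HCl) = 0.01452 × 0.5573 = 8.092 × 10^-3 mol
Let x = n(KOH), y = n(KCl).
Titrant: 1x = 8.092 × 10^-3;  mass: 56.11x + 74.55y = 1.070
Solving, x = 8.092 × 10^-3 mol, y = 8.262 × 10^-3 mol
mass of KOH = 8.092 × 10^-3 × 56.11 = 0.4540 g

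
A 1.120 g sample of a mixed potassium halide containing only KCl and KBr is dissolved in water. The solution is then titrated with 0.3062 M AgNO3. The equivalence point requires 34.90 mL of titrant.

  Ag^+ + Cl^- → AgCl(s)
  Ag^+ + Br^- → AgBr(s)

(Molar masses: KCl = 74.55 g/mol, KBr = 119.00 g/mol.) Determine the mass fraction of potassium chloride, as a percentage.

n(AgNO3) = 0.03490 × 0.3062 = 0.01069 mol
Let x = n(KCl), y = n(KBr).
Titrant: 1x + 1y = 0.01069;  mass: 74.55x + 119.00y = 1.120
Solving, x = 3.412 × 10^-3 mol, y = 7.274 × 10^-3 mol
mass of KCl = 3.412 × 10^-3 × 74.55 = 0.2544 g
% KCl = 0.2544 / 1.120 × 100 = 22.71 %

22.71 %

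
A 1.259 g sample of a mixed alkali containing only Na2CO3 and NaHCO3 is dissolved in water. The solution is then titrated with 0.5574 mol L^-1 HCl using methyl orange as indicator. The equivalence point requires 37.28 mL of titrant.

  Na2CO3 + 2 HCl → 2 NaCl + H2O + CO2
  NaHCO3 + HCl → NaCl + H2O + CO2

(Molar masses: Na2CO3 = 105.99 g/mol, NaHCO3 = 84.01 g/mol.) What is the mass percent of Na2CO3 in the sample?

66.06 %

n(HCl) = 0.03728 × 0.5574 = 0.02078 mol
Let x = n(Na2CO3), y = n(NaHCO3).
Titrant: 2x + 1y = 0.02078;  mass: 105.99x + 84.01y = 1.259
Solving, x = 7.846 × 10^-3 mol, y = 5.087 × 10^-3 mol
mass of Na2CO3 = 7.846 × 10^-3 × 105.99 = 0.8316 g
% Na2CO3 = 0.8316 / 1.259 × 100 = 66.06 %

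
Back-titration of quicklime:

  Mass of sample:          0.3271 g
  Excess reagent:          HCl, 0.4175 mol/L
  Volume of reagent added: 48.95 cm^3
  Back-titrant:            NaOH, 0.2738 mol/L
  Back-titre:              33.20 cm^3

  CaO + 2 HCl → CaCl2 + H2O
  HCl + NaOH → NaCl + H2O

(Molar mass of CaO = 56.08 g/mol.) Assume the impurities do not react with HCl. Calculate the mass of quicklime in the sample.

n(HCl) added = 0.04895 × 0.4175 = 0.02044 mol
n(NaOH) used in back-titration = 0.03320 × 0.2738 = 9.090 × 10^-3 mol
n(HCl) left over = 9.090 × 10^-3 mol (1:1 ratio)
n(HCl) consumed by analyte = 0.02044 − 9.090 × 10^-3 = 0.01135 mol
From the 1:2 ratio, n(CaO) = 1/2 × 0.01135 = 5.673 × 10^-3 mol
mass of CaO = 5.673 × 10^-3 × 56.08 = 0.3182 g

0.3182 g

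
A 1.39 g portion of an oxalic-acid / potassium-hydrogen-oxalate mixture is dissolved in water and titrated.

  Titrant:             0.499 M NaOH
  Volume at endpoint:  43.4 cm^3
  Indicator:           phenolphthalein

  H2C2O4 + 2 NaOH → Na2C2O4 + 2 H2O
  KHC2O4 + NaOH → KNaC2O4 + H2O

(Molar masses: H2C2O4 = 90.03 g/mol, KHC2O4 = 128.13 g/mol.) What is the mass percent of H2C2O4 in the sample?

n(NaOH) = 0.0434 × 0.499 = 0.0217 mol
Let x = n(H2C2O4), y = n(KHC2O4).
Titrant: 2x + 1y = 0.0217;  mass: 90.03x + 128.13y = 1.39
Solving, x = 8.33 × 10^-3 mol, y = 4.99 × 10^-3 mol
mass of H2C2O4 = 8.33 × 10^-3 × 90.03 = 0.750 g
% H2C2O4 = 0.750 / 1.39 × 100 = 54.0 %

54.0 %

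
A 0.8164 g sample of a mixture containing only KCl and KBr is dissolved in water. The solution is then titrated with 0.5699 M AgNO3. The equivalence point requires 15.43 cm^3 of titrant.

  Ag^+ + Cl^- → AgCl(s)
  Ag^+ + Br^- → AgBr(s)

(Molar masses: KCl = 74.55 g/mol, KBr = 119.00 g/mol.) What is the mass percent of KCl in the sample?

n(AgNO3) = 0.01543 × 0.5699 = 8.794 × 10^-3 mol
Let x = n(KCl), y = n(KBr).
Titrant: 1x + 1y = 8.794 × 10^-3;  mass: 74.55x + 119.00y = 0.8164
Solving, x = 5.175 × 10^-3 mol, y = 3.618 × 10^-3 mol
mass of KCl = 5.175 × 10^-3 × 74.55 = 0.3858 g
% KCl = 0.3858 / 0.8164 × 100 = 47.26 %

47.26 %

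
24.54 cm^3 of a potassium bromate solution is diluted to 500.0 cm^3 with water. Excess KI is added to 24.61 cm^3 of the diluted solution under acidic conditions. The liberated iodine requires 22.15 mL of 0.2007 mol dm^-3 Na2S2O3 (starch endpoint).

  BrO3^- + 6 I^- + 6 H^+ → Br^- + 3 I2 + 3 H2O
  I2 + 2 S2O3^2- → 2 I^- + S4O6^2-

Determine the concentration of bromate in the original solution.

0.6134 mol/L

n(S2O3^2-) = 0.02215 × 0.2007 = 4.446 × 10^-3 mol
n(I2) = n(S2O3^2-)/2 = 2.223 × 10^-3 mol
From the 1:3 ratio, n(BrO3^-) in the aliquot = 1/3 × 2.223 × 10^-3 = 7.409 × 10^-4 mol
[BrO3^-]_dilute = 7.409 × 10^-4 / 0.02461 = 0.03011 mol/L
[BrO3^-]_original = 0.03011 × 500.0/24.54 = 0.6134 mol/L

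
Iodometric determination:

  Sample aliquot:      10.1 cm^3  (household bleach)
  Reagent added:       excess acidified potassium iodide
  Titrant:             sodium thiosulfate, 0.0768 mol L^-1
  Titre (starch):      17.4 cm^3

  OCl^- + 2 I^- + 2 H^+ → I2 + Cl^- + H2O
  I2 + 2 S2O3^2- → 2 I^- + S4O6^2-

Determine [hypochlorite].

n(S2O3^2-) = 0.0174 × 0.0768 = 1.34 × 10^-3 mol
n(I2) = n(S2O3^2-)/2 = 6.68 × 10^-4 mol
n(OCl^-) in the aliquot = 6.68 × 10^-4 mol (1:1 ratio)
[OCl^-] = 6.68 × 10^-4 / 0.0101 = 0.0662 mol/L

0.0662 mol/L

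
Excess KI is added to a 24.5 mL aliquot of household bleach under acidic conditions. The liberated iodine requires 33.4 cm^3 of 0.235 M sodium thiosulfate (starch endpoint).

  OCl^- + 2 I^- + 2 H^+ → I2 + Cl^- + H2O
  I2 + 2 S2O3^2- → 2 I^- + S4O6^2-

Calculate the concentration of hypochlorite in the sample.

0.160 M

n(S2O3^2-) = 0.0334 × 0.235 = 7.85 × 10^-3 mol
n(I2) = n(S2O3^2-)/2 = 3.92 × 10^-3 mol
n(OCl^-) in the aliquot = 3.92 × 10^-3 mol (1:1 ratio)
[OCl^-] = 3.92 × 10^-3 / 0.0245 = 0.160 mol/L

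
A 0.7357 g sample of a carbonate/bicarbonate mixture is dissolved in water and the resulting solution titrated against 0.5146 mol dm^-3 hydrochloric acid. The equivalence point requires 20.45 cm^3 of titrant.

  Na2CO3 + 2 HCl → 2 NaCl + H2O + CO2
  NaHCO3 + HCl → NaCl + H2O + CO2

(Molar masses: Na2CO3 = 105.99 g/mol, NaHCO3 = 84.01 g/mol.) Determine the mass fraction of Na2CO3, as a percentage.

34.46 %

n(HCl) = 0.02045 × 0.5146 = 0.01052 mol
Let x = n(Na2CO3), y = n(NaHCO3).
Titrant: 2x + 1y = 0.01052;  mass: 105.99x + 84.01y = 0.7357
Solving, x = 2.392 × 10^-3 mol, y = 5.739 × 10^-3 mol
mass of Na2CO3 = 2.392 × 10^-3 × 105.99 = 0.2535 g
% Na2CO3 = 0.2535 / 0.7357 × 100 = 34.46 %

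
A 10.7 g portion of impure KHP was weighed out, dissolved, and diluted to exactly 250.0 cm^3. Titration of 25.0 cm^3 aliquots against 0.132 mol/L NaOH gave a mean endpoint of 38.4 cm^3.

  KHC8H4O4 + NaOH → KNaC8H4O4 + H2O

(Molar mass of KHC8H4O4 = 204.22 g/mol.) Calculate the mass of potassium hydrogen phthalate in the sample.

10.4 g

n(NaOH) per titration = 0.0384 × 0.132 = 5.07 × 10^-3 mol
n(KHC8H4O4) in each aliquot = 5.07 × 10^-3 mol (1:1 ratio)
n(KHC8H4O4) in the whole flask = 5.07 × 10^-3 × 250.0/25.0 = 0.0507 mol
mass of KHC8H4O4 = 0.0507 × 204.22 = 10.4 g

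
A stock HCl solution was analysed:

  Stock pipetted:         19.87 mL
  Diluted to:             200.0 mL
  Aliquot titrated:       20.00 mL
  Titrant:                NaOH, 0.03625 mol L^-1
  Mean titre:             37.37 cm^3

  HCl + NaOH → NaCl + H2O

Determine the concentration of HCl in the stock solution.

0.6818 mol/L

n(NaOH) = 0.03737 × 0.03625 = 1.355 × 10^-3 mol
n(HCl) in the aliquot = 1.355 × 10^-3 mol (1:1 ratio)
[HCl]_dilute = 1.355 × 10^-3 / 0.02000 = 0.06773 mol/L
Dilution factor = 200.0 / 19.87 = 10.07
[HCl]_stock = 0.06773 × 10.07 = 0.6818 mol/L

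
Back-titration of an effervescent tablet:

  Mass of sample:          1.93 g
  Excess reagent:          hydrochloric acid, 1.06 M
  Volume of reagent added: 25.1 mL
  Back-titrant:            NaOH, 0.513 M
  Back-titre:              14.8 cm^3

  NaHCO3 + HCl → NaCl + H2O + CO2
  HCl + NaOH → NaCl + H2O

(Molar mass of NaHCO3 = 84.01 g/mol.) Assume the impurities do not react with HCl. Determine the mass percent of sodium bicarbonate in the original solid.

82.8 %

n(HCl) added = 0.0251 × 1.06 = 0.0266 mol
n(NaOH) used in back-titration = 0.0148 × 0.513 = 7.59 × 10^-3 mol
n(HCl) left over = 7.59 × 10^-3 mol (1:1 ratio)
n(HCl) consumed by analyte = 0.0266 − 7.59 × 10^-3 = 0.0190 mol
n(NaHCO3) = 0.0190 mol (1:1 ratio)
mass of NaHCO3 = 0.0190 × 84.01 = 1.60 g
% NaHCO3 = 1.60 / 1.93 × 100 = 82.8 %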